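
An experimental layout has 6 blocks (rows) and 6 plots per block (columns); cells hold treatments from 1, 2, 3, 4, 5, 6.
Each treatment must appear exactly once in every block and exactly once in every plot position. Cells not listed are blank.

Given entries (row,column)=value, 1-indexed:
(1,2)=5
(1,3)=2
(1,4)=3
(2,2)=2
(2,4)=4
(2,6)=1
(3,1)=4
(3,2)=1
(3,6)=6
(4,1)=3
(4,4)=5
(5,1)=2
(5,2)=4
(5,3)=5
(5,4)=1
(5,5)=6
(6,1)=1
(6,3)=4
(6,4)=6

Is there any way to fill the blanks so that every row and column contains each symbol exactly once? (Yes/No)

No block or plot among the givens repeats a symbol, and propagating forced cells runs into no contradiction.
One valid completion exists (for instance, 6 5 2 3 1 4 / 5 2 6 4 3 1 / 4 1 3 2 5 6 / 3 6 1 5 4 2 / 2 4 5 1 6 3 / 1 3 4 6 2 5).

Yes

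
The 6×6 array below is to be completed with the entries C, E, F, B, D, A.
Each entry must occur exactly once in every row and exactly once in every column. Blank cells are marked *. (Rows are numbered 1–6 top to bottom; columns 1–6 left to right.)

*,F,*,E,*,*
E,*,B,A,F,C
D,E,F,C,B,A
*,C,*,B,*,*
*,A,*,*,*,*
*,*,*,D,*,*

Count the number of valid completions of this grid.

Row 1, column 1: eliminating its row and column leaves {C, B, A}.
Row 1, column 3: eliminating its row and column leaves {C, D, A}.
Row 1, column 5: eliminating its row and column leaves {C, D, A}.
Row 1, column 6: eliminating its row and column leaves {B, D}.
Row 2, column 2: eliminating its row and column leaves {D}.
Row 4, column 1: eliminating its row and column leaves {F, A}.
Row 4, column 3: eliminating its row and column leaves {E, D, A}.
Row 4, column 5: eliminating its row and column leaves {E, D, A}.
Row 4, column 6: eliminating its row and column leaves {E, F, D}.
Row 5, column 1: eliminating its row and column leaves {C, F, B}.
Row 5, column 3: eliminating its row and column leaves {C, E, D}.
Row 5, column 4: eliminating its row and column leaves {F}.
Row 5, column 5: eliminating its row and column leaves {C, E, D}.
Row 5, column 6: eliminating its row and column leaves {E, F, B, D}.
Row 6, column 1: eliminating its row and column leaves {C, F, B, A}.
Row 6, column 2: eliminating its row and column leaves {B}.
Row 6, column 3: eliminating its row and column leaves {C, E, A}.
Row 6, column 5: eliminating its row and column leaves {C, E, A}.
Row 6, column 6: eliminating its row and column leaves {E, F, B}.
Enumerating the assignments across these blanks that avoid any row or column repeat gives 20 completions.

20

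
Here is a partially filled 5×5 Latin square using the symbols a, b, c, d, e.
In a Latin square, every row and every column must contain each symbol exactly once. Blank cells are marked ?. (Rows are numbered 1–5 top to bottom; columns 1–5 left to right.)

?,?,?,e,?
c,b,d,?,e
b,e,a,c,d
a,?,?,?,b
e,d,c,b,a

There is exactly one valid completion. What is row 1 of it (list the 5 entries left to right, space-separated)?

d a b e c

Row 1, column 1: row 1 has {e} and column 1 has {a, b, c, e}, leaving only d.
Row 1, column 3: row 1 has {d, e} and column 3 has {a, c, d}, leaving only b.
Row 1, column 5: row 1 has {b, d, e} and column 5 has {a, b, d, e}, leaving only c.
Row 1, column 2: row 1 has {b, c, d, e} and column 2 has {b, d, e}, leaving only a.
So row 1 reads: d a b e c.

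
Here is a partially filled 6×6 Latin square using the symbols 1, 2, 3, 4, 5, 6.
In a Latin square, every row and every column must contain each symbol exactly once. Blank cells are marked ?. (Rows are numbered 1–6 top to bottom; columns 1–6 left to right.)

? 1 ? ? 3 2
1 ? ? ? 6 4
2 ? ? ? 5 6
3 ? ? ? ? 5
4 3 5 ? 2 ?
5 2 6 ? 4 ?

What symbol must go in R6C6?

3

Row 1, column 1: row 1 has {1, 2, 3} and column 1 has {1, 2, 3, 4, 5}, leaving only 6.
Row 1, column 3: row 1 has {1, 2, 3, 6} and column 3 has {5, 6}, leaving only 4.
Row 1, column 4: row 1 has {1, 2, 3, 4, 6} and column 4 has {}, leaving only 5.
Row 2, column 2: row 2 has {1, 4, 6} and column 2 has {1, 2, 3}, leaving only 5.
Row 3, column 2: row 3 has {2, 5, 6} and column 2 has {1, 2, 3, 5}, leaving only 4.
Row 4, column 2: row 4 has {3, 5} and column 2 has {1, 2, 3, 4, 5}, leaving only 6.
Row 4, column 5: row 4 has {3, 5, 6} and column 5 has {2, 3, 4, 5, 6}, leaving only 1.
Row 4, column 3: row 4 has {1, 3, 5, 6} and column 3 has {4, 5, 6}, leaving only 2.
Row 2, column 3: row 2 has {1, 4, 5, 6} and column 3 has {2, 4, 5, 6}, leaving only 3.
Row 2, column 4: row 2 has {1, 3, 4, 5, 6} and column 4 has {5}, leaving only 2.
Row 3, column 3: row 3 has {2, 4, 5, 6} and column 3 has {2, 3, 4, 5, 6}, leaving only 1.
Row 3, column 4: row 3 has {1, 2, 4, 5, 6} and column 4 has {2, 5}, leaving only 3.
Row 4, column 4: row 4 has {1, 2, 3, 5, 6} and column 4 has {2, 3, 5}, leaving only 4.
Row 5, column 6: row 5 has {2, 3, 4, 5} and column 6 has {2, 4, 5, 6}, leaving only 1.
Row 6 already has {2, 4, 5, 6} and column 6 already has {1, 2, 4, 5, 6}, so row 6, column 6 must be 3.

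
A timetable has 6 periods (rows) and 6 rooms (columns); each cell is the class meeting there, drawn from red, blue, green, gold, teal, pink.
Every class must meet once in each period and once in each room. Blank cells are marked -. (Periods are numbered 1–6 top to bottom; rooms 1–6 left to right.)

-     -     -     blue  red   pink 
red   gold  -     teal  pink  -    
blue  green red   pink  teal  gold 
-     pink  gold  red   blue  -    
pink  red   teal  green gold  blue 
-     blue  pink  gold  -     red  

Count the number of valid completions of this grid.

1

Period 1, room 1: eliminating its period and room leaves {green, gold, teal}.
Period 1, room 2: eliminating its period and room leaves {teal}.
Period 1, room 3: eliminating its period and room leaves {green}.
Period 2, room 3: eliminating its period and room leaves {blue, green}.
Period 2, room 6: eliminating its period and room leaves {green}.
Period 4, room 1: eliminating its period and room leaves {green, teal}.
Period 4, room 6: eliminating its period and room leaves {green, teal}.
Period 6, room 1: eliminating its period and room leaves {green, teal}.
Period 6, room 5: eliminating its period and room leaves {green}.
Only one assignment across all blanks avoids any period or room repeat, giving 1 completion.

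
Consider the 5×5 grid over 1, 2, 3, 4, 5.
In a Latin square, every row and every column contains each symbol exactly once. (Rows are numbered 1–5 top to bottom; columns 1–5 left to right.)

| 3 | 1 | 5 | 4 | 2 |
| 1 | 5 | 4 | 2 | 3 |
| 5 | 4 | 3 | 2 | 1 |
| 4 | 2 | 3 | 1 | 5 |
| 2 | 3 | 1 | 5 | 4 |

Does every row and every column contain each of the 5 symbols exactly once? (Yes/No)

No

Every row is a permutation, but column 4 contains 2 twice (at rows 2 and 3).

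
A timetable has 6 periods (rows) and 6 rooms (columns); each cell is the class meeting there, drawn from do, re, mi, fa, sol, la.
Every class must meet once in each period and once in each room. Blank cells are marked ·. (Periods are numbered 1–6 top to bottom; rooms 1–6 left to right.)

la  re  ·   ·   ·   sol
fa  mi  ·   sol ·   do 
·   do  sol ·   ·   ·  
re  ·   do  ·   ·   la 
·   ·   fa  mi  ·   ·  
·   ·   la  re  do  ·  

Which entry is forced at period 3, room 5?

re

Period 1, room 3: period 1 has {re, sol, la} and room 3 has {do, fa, sol, la}, leaving only mi.
Period 1, room 5: period 1 has {re, mi, sol, la} and room 5 has {do}, leaving only fa.
Period 1, room 4: period 1 has {re, mi, fa, sol, la} and room 4 has {re, mi, sol}, leaving only do.
Period 2, room 3: period 2 has {do, mi, fa, sol} and room 3 has {do, mi, fa, sol, la}, leaving only re.
Period 2, room 5: period 2 has {do, re, mi, fa, sol} and room 5 has {do, fa}, leaving only la.
Period 3, room 1: period 3 has {do, sol} and room 1 has {re, fa, la}, leaving only mi.
Period 3 already has {do, mi, sol} and room 5 already has {do, fa, la}, so period 3, room 5 must be re.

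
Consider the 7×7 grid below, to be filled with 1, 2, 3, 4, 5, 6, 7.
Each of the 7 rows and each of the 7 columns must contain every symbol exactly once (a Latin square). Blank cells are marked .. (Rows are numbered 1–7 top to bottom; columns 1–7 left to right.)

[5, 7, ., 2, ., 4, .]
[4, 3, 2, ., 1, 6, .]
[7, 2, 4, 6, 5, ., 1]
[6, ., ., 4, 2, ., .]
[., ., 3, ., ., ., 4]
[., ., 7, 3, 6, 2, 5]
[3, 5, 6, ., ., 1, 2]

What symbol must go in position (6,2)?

Row 1, column 3: row 1 has {2, 4, 5, 7} and column 3 has {2, 3, 4, 6, 7}, leaving only 1.
Row 1, column 5: row 1 has {1, 2, 4, 5, 7} and column 5 has {1, 2, 5, 6}, leaving only 3.
Row 1, column 7: row 1 has {1, 2, 3, 4, 5, 7} and column 7 has {1, 2, 4, 5}, leaving only 6.
Row 2, column 7: row 2 has {1, 2, 3, 4, 6} and column 7 has {1, 2, 4, 5, 6}, leaving only 7.
Row 2, column 4: row 2 has {1, 2, 3, 4, 6, 7} and column 4 has {2, 3, 4, 6}, leaving only 5.
Row 3, column 6: row 3 has {1, 2, 4, 5, 6, 7} and column 6 has {1, 2, 4, 6}, leaving only 3.
Row 4, column 2: row 4 has {2, 4, 6} and column 2 has {2, 3, 5, 7}, leaving only 1.
Row 6 already has {2, 3, 5, 6, 7} and column 2 already has {1, 2, 3, 5, 7}, so row 6, column 2 must be 4.

4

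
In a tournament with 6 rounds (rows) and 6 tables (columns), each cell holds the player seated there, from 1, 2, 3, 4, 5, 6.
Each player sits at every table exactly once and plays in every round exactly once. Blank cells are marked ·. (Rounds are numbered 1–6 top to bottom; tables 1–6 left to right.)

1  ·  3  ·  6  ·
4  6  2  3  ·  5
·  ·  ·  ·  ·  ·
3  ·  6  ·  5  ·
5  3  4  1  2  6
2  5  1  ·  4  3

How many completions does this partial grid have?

4

Round 1, table 2: eliminating its round and table leaves {2, 4}.
Round 1, table 4: eliminating its round and table leaves {2, 4, 5}.
Round 1, table 6: eliminating its round and table leaves {2, 4}.
Round 2, table 5: eliminating its round and table leaves {1}.
Round 3, table 1: eliminating its round and table leaves {6}.
Round 3, table 2: eliminating its round and table leaves {1, 2, 4}.
Round 3, table 3: eliminating its round and table leaves {5}.
Round 3, table 4: eliminating its round and table leaves {2, 4, 5, 6}.
Round 3, table 5: eliminating its round and table leaves {1, 3}.
Round 3, table 6: eliminating its round and table leaves {1, 2, 4}.
Round 4, table 2: eliminating its round and table leaves {1, 2, 4}.
Round 4, table 4: eliminating its round and table leaves {2, 4}.
Round 4, table 6: eliminating its round and table leaves {1, 2, 4}.
Round 6, table 4: eliminating its round and table leaves {6}.
Enumerating the assignments across these blanks that avoid any round or table repeat gives 4 completions.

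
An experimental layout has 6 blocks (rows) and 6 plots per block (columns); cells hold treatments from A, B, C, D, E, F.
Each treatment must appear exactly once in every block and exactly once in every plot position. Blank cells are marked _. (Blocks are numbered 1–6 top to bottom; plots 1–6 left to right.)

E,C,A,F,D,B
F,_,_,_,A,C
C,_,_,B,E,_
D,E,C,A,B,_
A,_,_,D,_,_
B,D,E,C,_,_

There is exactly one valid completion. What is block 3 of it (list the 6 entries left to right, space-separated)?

Block 2, plot 2: block 2 has {A, C, F} and plot 2 has {C, D, E}, leaving only B.
Block 2, plot 3: block 2 has {A, B, C, F} and plot 3 has {A, C, E}, leaving only D.
Block 3, plot 3: block 3 has {B, C, E} and plot 3 has {A, C, D, E}, leaving only F.
Block 3, plot 2: block 3 has {B, C, E, F} and plot 2 has {B, C, D, E}, leaving only A.
Block 3, plot 6: block 3 has {A, B, C, E, F} and plot 6 has {B, C}, leaving only D.
So block 3 reads: C A F B E D.

C A F B E D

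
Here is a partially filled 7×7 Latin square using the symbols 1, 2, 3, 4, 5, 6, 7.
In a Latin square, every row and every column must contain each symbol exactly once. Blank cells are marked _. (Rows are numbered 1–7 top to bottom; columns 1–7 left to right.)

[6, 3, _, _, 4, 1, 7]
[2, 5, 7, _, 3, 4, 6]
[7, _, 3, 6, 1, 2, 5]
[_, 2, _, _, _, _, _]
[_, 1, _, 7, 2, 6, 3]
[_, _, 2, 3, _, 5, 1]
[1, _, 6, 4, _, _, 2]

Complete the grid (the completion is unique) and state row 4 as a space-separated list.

3 2 1 5 6 7 4

Row 4, column 7: row 4 has {2} and column 7 has {1, 2, 3, 5, 6, 7}, leaving only 4.
Row 1, column 3: row 1 has {1, 3, 4, 6, 7} and column 3 has {2, 3, 6, 7}, leaving only 5.
Row 4, column 3: row 4 has {2, 4} and column 3 has {2, 3, 5, 6, 7}, leaving only 1.
Row 4, column 4: row 4 has {1, 2, 4} and column 4 has {3, 4, 6, 7}, leaving only 5.
Row 4, column 1: row 4 has {1, 2, 4, 5} and column 1 has {1, 2, 6, 7}, leaving only 3.
Row 4, column 6: row 4 has {1, 2, 3, 4, 5} and column 6 has {1, 2, 4, 5, 6}, leaving only 7.
Row 4, column 5: row 4 has {1, 2, 3, 4, 5, 7} and column 5 has {1, 2, 3, 4}, leaving only 6.
So row 4 reads: 3 2 1 5 6 7 4.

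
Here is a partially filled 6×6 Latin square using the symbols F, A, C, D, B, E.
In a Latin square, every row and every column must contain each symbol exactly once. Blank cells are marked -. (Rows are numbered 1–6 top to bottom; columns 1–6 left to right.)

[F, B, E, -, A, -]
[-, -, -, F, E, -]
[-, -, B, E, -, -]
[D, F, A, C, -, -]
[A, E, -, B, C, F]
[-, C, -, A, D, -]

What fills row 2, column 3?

Row 1, column 4: row 1 has {F, A, B, E} and column 4 has {F, A, C, B, E}, leaving only D.
Row 1, column 6: row 1 has {F, A, D, B, E} and column 6 has {F}, leaving only C.
Row 3, column 1: row 3 has {B, E} and column 1 has {F, A, D}, leaving only C.
Row 2, column 1: row 2 has {F, E} and column 1 has {F, A, C, D}, leaving only B.
Row 3, column 5: row 3 has {C, B, E} and column 5 has {A, C, D, E}, leaving only F.
Row 4, column 5: row 4 has {F, A, C, D} and column 5 has {F, A, C, D, E}, leaving only B.
Row 4, column 6: row 4 has {F, A, C, D, B} and column 6 has {F, C}, leaving only E.
Row 5, column 3: row 5 has {F, A, C, B, E} and column 3 has {A, B, E}, leaving only D.
Row 2 already has {F, B, E} and column 3 already has {A, D, B, E}, so row 2, column 3 must be C.

C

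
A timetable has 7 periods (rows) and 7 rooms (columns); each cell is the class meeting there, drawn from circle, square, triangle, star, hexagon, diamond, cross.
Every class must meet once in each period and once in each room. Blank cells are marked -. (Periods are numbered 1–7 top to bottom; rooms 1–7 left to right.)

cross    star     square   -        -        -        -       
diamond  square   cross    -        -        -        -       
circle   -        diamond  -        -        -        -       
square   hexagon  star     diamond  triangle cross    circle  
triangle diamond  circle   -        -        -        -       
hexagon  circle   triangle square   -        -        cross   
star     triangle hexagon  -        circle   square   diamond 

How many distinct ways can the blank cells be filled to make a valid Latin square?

Period 1, room 4: eliminating its period and room leaves {circle, triangle, hexagon}.
Period 1, room 5: eliminating its period and room leaves {hexagon, diamond}.
Period 1, room 6: eliminating its period and room leaves {circle, triangle, hexagon, diamond}.
Period 1, room 7: eliminating its period and room leaves {triangle, hexagon}.
Period 2, room 4: eliminating its period and room leaves {circle, triangle, star, hexagon}.
Period 2, room 5: eliminating its period and room leaves {star, hexagon}.
Period 2, room 6: eliminating its period and room leaves {circle, triangle, star, hexagon}.
Period 2, room 7: eliminating its period and room leaves {triangle, star, hexagon}.
Period 3, room 2: eliminating its period and room leaves {cross}.
Period 3, room 4: eliminating its period and room leaves {triangle, star, hexagon, cross}.
Period 3, room 5: eliminating its period and room leaves {square, star, hexagon, cross}.
Period 3, room 6: eliminating its period and room leaves {triangle, star, hexagon}.
Period 3, room 7: eliminating its period and room leaves {square, triangle, star, hexagon}.
Period 5, room 4: eliminating its period and room leaves {star, hexagon, cross}.
Period 5, room 5: eliminating its period and room leaves {square, star, hexagon, cross}.
Period 5, room 6: eliminating its period and room leaves {star, hexagon}.
Period 5, room 7: eliminating its period and room leaves {square, star, hexagon}.
Period 6, room 5: eliminating its period and room leaves {star, diamond}.
Period 6, room 6: eliminating its period and room leaves {star, diamond}.
Period 7, room 4: eliminating its period and room leaves {cross}.
Enumerating the assignments across these blanks that avoid any period or room repeat gives 9 completions.

9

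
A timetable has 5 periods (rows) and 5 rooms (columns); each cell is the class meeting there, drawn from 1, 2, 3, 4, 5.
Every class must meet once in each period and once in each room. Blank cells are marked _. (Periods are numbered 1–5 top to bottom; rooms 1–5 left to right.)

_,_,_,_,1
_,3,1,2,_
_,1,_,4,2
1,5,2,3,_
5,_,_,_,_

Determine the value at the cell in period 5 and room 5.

3

Period 1, room 4: period 1 has {1} and room 4 has {2, 3, 4}, leaving only 5.
Period 2, room 1: period 2 has {1, 2, 3} and room 1 has {1, 5}, leaving only 4.
Period 2, room 5: period 2 has {1, 2, 3, 4} and room 5 has {1, 2}, leaving only 5.
Period 3, room 1: period 3 has {1, 2, 4} and room 1 has {1, 4, 5}, leaving only 3.
Period 1, room 1: period 1 has {1, 5} and room 1 has {1, 3, 4, 5}, leaving only 2.
Period 1, room 2: period 1 has {1, 2, 5} and room 2 has {1, 3, 5}, leaving only 4.
Period 1, room 3: period 1 has {1, 2, 4, 5} and room 3 has {1, 2}, leaving only 3.
Period 3, room 3: period 3 has {1, 2, 3, 4} and room 3 has {1, 2, 3}, leaving only 5.
Period 4, room 5: period 4 has {1, 2, 3, 5} and room 5 has {1, 2, 5}, leaving only 4.
Period 5 already has {5} and room 5 already has {1, 2, 4, 5}, so period 5, room 5 must be 3.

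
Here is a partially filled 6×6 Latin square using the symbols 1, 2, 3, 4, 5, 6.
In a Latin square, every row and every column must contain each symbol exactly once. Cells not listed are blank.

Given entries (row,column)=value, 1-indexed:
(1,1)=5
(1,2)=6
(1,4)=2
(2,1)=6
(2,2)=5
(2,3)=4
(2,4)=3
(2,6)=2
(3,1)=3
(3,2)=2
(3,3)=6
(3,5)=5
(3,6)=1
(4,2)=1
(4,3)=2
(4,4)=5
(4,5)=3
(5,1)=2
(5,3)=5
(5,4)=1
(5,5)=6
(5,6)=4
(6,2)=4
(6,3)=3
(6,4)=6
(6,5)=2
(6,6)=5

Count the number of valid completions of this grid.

Row 1, column 3: eliminating its row and column leaves {1}.
Row 1, column 5: eliminating its row and column leaves {1, 4}.
Row 1, column 6: eliminating its row and column leaves {3}.
Row 2, column 5: eliminating its row and column leaves {1}.
Row 3, column 4: eliminating its row and column leaves {4}.
Row 4, column 1: eliminating its row and column leaves {4}.
Row 4, column 6: eliminating its row and column leaves {6}.
Row 5, column 2: eliminating its row and column leaves {3}.
Row 6, column 1: eliminating its row and column leaves {1}.
Only one assignment across all blanks avoids any row or column repeat, giving 1 completion.

1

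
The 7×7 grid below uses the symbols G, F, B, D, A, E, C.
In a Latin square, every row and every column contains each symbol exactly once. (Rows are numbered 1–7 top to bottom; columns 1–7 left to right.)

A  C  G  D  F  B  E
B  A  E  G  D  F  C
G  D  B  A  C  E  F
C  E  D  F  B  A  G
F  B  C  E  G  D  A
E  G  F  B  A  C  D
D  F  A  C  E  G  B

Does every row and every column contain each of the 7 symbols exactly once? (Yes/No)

Each row is a permutation of the 7 symbols, and so is each column.

Yes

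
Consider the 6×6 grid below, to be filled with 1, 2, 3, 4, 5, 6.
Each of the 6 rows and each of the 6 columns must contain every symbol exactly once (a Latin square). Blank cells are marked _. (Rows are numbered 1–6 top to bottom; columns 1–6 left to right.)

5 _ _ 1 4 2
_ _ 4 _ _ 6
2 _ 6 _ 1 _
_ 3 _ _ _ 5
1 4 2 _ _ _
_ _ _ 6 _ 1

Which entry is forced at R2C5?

Row 1, column 2: row 1 has {1, 2, 4, 5} and column 2 has {3, 4}, leaving only 6.
Row 1, column 3: row 1 has {1, 2, 4, 5, 6} and column 3 has {2, 4, 6}, leaving only 3.
Row 2, column 1: row 2 has {4, 6} and column 1 has {1, 2, 5}, leaving only 3.
Row 3, column 2: row 3 has {1, 2, 6} and column 2 has {3, 4, 6}, leaving only 5.
Row 4, column 3: row 4 has {3, 5} and column 3 has {2, 3, 4, 6}, leaving only 1.
Row 5, column 6: row 5 has {1, 2, 4} and column 6 has {1, 2, 5, 6}, leaving only 3.
Row 3, column 6: row 3 has {1, 2, 5, 6} and column 6 has {1, 2, 3, 5, 6}, leaving only 4.
Row 3, column 4: row 3 has {1, 2, 4, 5, 6} and column 4 has {1, 6}, leaving only 3.
Row 5, column 4: row 5 has {1, 2, 3, 4} and column 4 has {1, 3, 6}, leaving only 5.
Row 2, column 4: row 2 has {3, 4, 6} and column 4 has {1, 3, 5, 6}, leaving only 2.
Row 2 already has {2, 3, 4, 6} and column 5 already has {1, 4}, so row 2, column 5 must be 5.

5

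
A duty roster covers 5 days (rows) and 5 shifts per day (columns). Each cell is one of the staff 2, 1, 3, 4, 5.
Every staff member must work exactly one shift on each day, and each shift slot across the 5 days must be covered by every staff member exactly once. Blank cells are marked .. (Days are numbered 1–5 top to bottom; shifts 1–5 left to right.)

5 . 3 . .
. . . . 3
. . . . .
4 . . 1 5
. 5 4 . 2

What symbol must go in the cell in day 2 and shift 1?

2

Day 4, shift 3: day 4 has {1, 4, 5} and shift 3 has {3, 4}, leaving only 2.
Day 4, shift 2: day 4 has {2, 1, 4, 5} and shift 2 has {5}, leaving only 3.
Day 5, shift 4: day 5 has {2, 4, 5} and shift 4 has {1}, leaving only 3.
Day 5, shift 1: day 5 has {2, 3, 4, 5} and shift 1 has {4, 5}, leaving only 1.
Day 2 already has {3} and shift 1 already has {1, 4, 5}, so day 2, shift 1 must be 2.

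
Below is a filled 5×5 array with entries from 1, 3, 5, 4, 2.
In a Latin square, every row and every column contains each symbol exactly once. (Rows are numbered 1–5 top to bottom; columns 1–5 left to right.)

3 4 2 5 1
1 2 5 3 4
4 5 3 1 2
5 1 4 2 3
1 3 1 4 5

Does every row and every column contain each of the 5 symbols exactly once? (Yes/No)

No

Row 5 contains 1 twice (at columns 1 and 3), so it is not a permutation.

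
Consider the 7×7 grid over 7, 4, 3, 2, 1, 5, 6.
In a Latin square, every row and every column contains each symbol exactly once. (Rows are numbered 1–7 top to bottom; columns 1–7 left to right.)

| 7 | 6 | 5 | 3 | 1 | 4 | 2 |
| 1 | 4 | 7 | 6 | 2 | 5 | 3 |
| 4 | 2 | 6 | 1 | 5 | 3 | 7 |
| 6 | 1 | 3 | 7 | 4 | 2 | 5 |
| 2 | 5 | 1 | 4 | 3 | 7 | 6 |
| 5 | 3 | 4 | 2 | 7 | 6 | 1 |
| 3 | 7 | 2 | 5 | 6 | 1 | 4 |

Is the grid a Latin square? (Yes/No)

Yes

Each row is a permutation of the 7 symbols, and so is each column.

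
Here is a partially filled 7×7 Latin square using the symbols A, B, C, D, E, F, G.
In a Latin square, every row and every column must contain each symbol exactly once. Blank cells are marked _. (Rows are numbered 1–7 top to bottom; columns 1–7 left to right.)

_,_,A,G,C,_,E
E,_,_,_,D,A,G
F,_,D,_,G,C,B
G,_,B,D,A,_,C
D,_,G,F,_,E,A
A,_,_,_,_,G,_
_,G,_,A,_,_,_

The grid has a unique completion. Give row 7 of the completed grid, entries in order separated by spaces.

C G E A F B D

Row 1, column 1: row 1 has {A, C, E, G} and column 1 has {A, D, E, F, G}, leaving only B.
Row 7, column 1: row 7 has {A, G} and column 1 has {A, B, D, E, F, G}, leaving only C.
Row 3, column 4: row 3 has {B, C, D, F, G} and column 4 has {A, D, F, G}, leaving only E.
Row 3, column 2: row 3 has {B, C, D, E, F, G} and column 2 has {G}, leaving only A.
Row 4, column 6: row 4 has {A, B, C, D, G} and column 6 has {A, C, E, G}, leaving only F.
Row 1, column 6: row 1 has {A, B, C, E, G} and column 6 has {A, C, E, F, G}, leaving only D.
Row 7, column 6: row 7 has {A, C, G} and column 6 has {A, C, D, E, F, G}, leaving only B.
Row 1, column 2: row 1 has {A, B, C, D, E, G} and column 2 has {A, G}, leaving only F.
Row 4, column 2: row 4 has {A, B, C, D, F, G} and column 2 has {A, F, G}, leaving only E.
Row 5, column 5: row 5 has {A, D, E, F, G} and column 5 has {A, C, D, G}, leaving only B.
Row 5, column 2: row 5 has {A, B, D, E, F, G} and column 2 has {A, E, F, G}, leaving only C.
Row 2, column 2: row 2 has {A, D, E, G} and column 2 has {A, C, E, F, G}, leaving only B.
Row 2, column 4: row 2 has {A, B, D, E, G} and column 4 has {A, D, E, F, G}, leaving only C.
Row 2, column 3: row 2 has {A, B, C, D, E, G} and column 3 has {A, B, D, G}, leaving only F.
Row 7, column 3: row 7 has {A, B, C, G} and column 3 has {A, B, D, F, G}, leaving only E.
Row 7, column 5: row 7 has {A, B, C, E, G} and column 5 has {A, B, C, D, G}, leaving only F.
Row 7, column 7: row 7 has {A, B, C, E, F, G} and column 7 has {A, B, C, E, G}, leaving only D.
So row 7 reads: C G E A F B D.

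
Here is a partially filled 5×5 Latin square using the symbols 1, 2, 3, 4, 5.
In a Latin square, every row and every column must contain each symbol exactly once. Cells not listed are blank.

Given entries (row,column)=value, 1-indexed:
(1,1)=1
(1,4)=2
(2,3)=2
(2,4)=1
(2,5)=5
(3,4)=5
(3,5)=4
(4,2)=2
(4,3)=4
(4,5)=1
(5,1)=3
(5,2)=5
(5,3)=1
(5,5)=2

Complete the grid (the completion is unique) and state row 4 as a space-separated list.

Row 4, column 1: row 4 has {1, 2, 4} and column 1 has {1, 3}, leaving only 5.
Row 4, column 4: row 4 has {1, 2, 4, 5} and column 4 has {1, 2, 5}, leaving only 3.
So row 4 reads: 5 2 4 3 1.

5 2 4 3 1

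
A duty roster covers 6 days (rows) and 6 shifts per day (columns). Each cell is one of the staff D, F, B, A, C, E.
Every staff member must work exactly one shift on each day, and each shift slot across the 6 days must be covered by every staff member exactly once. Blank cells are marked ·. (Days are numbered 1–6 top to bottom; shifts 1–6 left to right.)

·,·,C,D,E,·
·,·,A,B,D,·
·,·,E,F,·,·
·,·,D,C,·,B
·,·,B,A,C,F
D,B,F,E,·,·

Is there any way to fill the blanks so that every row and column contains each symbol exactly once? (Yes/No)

Yes

No day or shift among the givens repeats a symbol, and propagating forced cells runs into no contradiction.
One valid completion exists (for instance, B F C D E A / F C A B D E / C A E F B D / A E D C F B / E D B A C F / D B F E A C).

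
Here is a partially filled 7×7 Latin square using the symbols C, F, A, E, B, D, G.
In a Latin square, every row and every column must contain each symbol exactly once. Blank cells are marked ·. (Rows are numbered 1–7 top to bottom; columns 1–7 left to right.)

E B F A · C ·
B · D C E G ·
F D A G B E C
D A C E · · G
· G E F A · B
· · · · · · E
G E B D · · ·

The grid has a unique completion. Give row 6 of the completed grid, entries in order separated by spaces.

Row 6, column 3: row 6 has {E} and column 3 has {C, F, A, E, B, D}, leaving only G.
Row 6, column 4: row 6 has {E, G} and column 4 has {C, F, A, E, D, G}, leaving only B.
Row 1, column 7: row 1 has {C, F, A, E, B} and column 7 has {C, E, B, G}, leaving only D.
Row 1, column 5: row 1 has {C, F, A, E, B, D} and column 5 has {A, E, B}, leaving only G.
Row 2, column 2: row 2 has {C, E, B, D, G} and column 2 has {A, E, B, D, G}, leaving only F.
Row 6, column 2: row 6 has {E, B, G} and column 2 has {F, A, E, B, D, G}, leaving only C.
Row 6, column 1: row 6 has {C, E, B, G} and column 1 has {F, E, B, D, G}, leaving only A.
Row 2, column 7: row 2 has {C, F, E, B, D, G} and column 7 has {C, E, B, D, G}, leaving only A.
Row 4, column 5: row 4 has {C, A, E, D, G} and column 5 has {A, E, B, G}, leaving only F.
Row 6, column 5: row 6 has {C, A, E, B, G} and column 5 has {F, A, E, B, G}, leaving only D.
Row 6, column 6: row 6 has {C, A, E, B, D, G} and column 6 has {C, E, G}, leaving only F.
So row 6 reads: A C G B D F E.

A C G B D F E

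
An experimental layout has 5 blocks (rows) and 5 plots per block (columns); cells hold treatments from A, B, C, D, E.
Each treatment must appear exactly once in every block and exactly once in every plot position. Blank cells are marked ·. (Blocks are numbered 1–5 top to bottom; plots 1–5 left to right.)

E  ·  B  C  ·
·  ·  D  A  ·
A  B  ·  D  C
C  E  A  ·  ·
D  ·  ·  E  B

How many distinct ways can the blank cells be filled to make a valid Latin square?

Block 1, plot 2: eliminating its block and plot leaves {A, D}.
Block 1, plot 5: eliminating its block and plot leaves {A, D}.
Block 2, plot 1: eliminating its block and plot leaves {B}.
Block 2, plot 2: eliminating its block and plot leaves {C}.
Block 2, plot 5: eliminating its block and plot leaves {E}.
Block 3, plot 3: eliminating its block and plot leaves {E}.
Block 4, plot 4: eliminating its block and plot leaves {B}.
Block 4, plot 5: eliminating its block and plot leaves {D}.
Block 5, plot 2: eliminating its block and plot leaves {A, C}.
Block 5, plot 3: eliminating its block and plot leaves {C}.
Only one assignment across all blanks avoids any block or plot repeat, giving 1 completion.

1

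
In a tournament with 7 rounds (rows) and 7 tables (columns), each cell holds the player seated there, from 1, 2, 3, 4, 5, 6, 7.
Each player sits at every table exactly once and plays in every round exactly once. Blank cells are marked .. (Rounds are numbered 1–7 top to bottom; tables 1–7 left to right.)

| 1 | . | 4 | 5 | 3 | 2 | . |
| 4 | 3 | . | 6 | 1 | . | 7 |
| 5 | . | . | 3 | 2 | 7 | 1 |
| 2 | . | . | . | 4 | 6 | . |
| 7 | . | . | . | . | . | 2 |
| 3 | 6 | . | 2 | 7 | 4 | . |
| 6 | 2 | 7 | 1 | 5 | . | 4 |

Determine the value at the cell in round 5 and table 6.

Round 1, table 2: round 1 has {1, 2, 3, 4, 5} and table 2 has {2, 3, 6}, leaving only 7.
Round 1, table 7: round 1 has {1, 2, 3, 4, 5, 7} and table 7 has {1, 2, 4, 7}, leaving only 6.
Round 2, table 6: round 2 has {1, 3, 4, 6, 7} and table 6 has {2, 4, 6, 7}, leaving only 5.
Round 2, table 3: round 2 has {1, 3, 4, 5, 6, 7} and table 3 has {4, 7}, leaving only 2.
Round 3, table 2: round 3 has {1, 2, 3, 5, 7} and table 2 has {2, 3, 6, 7}, leaving only 4.
Round 3, table 3: round 3 has {1, 2, 3, 4, 5, 7} and table 3 has {2, 4, 7}, leaving only 6.
Round 4, table 4: round 4 has {2, 4, 6} and table 4 has {1, 2, 3, 5, 6}, leaving only 7.
Round 5, table 4: round 5 has {2, 7} and table 4 has {1, 2, 3, 5, 6, 7}, leaving only 4.
Round 5, table 5: round 5 has {2, 4, 7} and table 5 has {1, 2, 3, 4, 5, 7}, leaving only 6.
Round 6, table 7: round 6 has {2, 3, 4, 6, 7} and table 7 has {1, 2, 4, 6, 7}, leaving only 5.
Round 4, table 7: round 4 has {2, 4, 6, 7} and table 7 has {1, 2, 4, 5, 6, 7}, leaving only 3.
Round 6, table 3: round 6 has {2, 3, 4, 5, 6, 7} and table 3 has {2, 4, 6, 7}, leaving only 1.
Round 4, table 3: round 4 has {2, 3, 4, 6, 7} and table 3 has {1, 2, 4, 6, 7}, leaving only 5.
Round 4, table 2: round 4 has {2, 3, 4, 5, 6, 7} and table 2 has {2, 3, 4, 6, 7}, leaving only 1.
Round 5, table 2: round 5 has {2, 4, 6, 7} and table 2 has {1, 2, 3, 4, 6, 7}, leaving only 5.
Round 5, table 3: round 5 has {2, 4, 5, 6, 7} and table 3 has {1, 2, 4, 5, 6, 7}, leaving only 3.
Round 5 already has {2, 3, 4, 5, 6, 7} and table 6 already has {2, 4, 5, 6, 7}, so round 5, table 6 must be 1.

1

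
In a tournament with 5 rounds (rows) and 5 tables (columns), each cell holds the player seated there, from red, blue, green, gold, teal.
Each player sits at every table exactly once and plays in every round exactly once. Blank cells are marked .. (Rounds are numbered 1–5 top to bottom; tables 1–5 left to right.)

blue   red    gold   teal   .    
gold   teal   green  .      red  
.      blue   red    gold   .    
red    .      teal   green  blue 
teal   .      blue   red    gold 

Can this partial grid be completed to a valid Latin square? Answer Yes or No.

Yes

No round or table among the givens repeats a symbol, and propagating forced cells runs into no contradiction.
One valid completion exists (for instance, blue red gold teal green / gold teal green blue red / green blue red gold teal / red gold teal green blue / teal green blue red gold).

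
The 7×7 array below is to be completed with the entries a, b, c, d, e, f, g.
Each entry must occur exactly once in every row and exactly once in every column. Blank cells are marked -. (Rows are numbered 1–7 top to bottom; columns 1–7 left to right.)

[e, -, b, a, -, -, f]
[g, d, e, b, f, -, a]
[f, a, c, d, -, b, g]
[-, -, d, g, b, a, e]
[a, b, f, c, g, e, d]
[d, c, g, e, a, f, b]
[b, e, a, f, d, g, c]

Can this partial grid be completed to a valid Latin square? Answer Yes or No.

Yes

No row or column among the givens repeats a symbol, and propagating forced cells runs into no contradiction.
One valid completion exists (for instance, e g b a c d f / g d e b f c a / f a c d e b g / c f d g b a e / a b f c g e d / d c g e a f b / b e a f d g c).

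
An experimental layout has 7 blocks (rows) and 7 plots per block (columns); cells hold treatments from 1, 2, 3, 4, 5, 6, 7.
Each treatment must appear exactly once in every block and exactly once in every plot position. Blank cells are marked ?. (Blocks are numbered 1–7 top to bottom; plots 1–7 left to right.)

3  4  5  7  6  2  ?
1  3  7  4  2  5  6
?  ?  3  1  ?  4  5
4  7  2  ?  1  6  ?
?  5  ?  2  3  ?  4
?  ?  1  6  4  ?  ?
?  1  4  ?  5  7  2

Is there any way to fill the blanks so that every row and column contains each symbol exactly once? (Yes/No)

Yes

No block or plot among the givens repeats a symbol, and propagating forced cells runs into no contradiction.
One valid completion exists (for instance, 3 4 5 7 6 2 1 / 1 3 7 4 2 5 6 / 2 6 3 1 7 4 5 / 4 7 2 5 1 6 3 / 7 5 6 2 3 1 4 / 5 2 1 6 4 3 7 / 6 1 4 3 5 7 2).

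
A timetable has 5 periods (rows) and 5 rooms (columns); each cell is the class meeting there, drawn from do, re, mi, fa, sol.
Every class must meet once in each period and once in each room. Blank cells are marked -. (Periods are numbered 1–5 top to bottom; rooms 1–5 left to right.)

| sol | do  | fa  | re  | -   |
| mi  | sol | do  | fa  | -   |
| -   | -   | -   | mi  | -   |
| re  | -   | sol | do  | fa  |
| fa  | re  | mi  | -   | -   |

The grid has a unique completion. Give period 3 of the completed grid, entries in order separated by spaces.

Period 3, room 1: period 3 has {mi} and room 1 has {re, mi, fa, sol}, leaving only do.
Period 3, room 2: period 3 has {do, mi} and room 2 has {do, re, sol}, leaving only fa.
Period 3, room 3: period 3 has {do, mi, fa} and room 3 has {do, mi, fa, sol}, leaving only re.
Period 3, room 5: period 3 has {do, re, mi, fa} and room 5 has {fa}, leaving only sol.
So period 3 reads: do fa re mi sol.

do fa re mi sol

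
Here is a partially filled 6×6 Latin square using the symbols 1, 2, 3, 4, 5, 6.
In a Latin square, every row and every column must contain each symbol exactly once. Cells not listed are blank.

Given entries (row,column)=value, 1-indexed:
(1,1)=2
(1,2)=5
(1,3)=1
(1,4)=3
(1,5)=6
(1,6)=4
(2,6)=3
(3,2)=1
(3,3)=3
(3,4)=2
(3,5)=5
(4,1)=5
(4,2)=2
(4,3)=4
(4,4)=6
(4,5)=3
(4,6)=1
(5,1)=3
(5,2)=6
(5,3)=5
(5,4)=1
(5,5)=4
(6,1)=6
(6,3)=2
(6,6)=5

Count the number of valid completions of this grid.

Row 2, column 1: eliminating its row and column leaves {1, 4}.
Row 2, column 2: eliminating its row and column leaves {4}.
Row 2, column 3: eliminating its row and column leaves {6}.
Row 2, column 4: eliminating its row and column leaves {4, 5}.
Row 2, column 5: eliminating its row and column leaves {1, 2}.
Row 3, column 1: eliminating its row and column leaves {4}.
Row 3, column 6: eliminating its row and column leaves {6}.
Row 5, column 6: eliminating its row and column leaves {2}.
Row 6, column 2: eliminating its row and column leaves {3, 4}.
Row 6, column 4: eliminating its row and column leaves {4}.
Row 6, column 5: eliminating its row and column leaves {1}.
Only one assignment across all blanks avoids any row or column repeat, giving 1 completion.

1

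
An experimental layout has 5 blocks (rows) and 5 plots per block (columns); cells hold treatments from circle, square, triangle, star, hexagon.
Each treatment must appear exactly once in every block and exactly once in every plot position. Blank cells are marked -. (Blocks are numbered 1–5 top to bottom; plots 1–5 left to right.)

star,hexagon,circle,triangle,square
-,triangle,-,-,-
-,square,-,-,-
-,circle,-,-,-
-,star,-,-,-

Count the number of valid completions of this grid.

56

Block 2, plot 1: eliminating its block and plot leaves {circle, square, hexagon}.
Block 2, plot 3: eliminating its block and plot leaves {square, star, hexagon}.
Block 2, plot 4: eliminating its block and plot leaves {circle, square, star, hexagon}.
Block 2, plot 5: eliminating its block and plot leaves {circle, star, hexagon}.
Block 3, plot 1: eliminating its block and plot leaves {circle, triangle, hexagon}.
Block 3, plot 3: eliminating its block and plot leaves {triangle, star, hexagon}.
Block 3, plot 4: eliminating its block and plot leaves {circle, star, hexagon}.
Block 3, plot 5: eliminating its block and plot leaves {circle, triangle, star, hexagon}.
Block 4, plot 1: eliminating its block and plot leaves {square, triangle, hexagon}.
Block 4, plot 3: eliminating its block and plot leaves {square, triangle, star, hexagon}.
Block 4, plot 4: eliminating its block and plot leaves {square, star, hexagon}.
Block 4, plot 5: eliminating its block and plot leaves {triangle, star, hexagon}.
Block 5, plot 1: eliminating its block and plot leaves {circle, square, triangle, hexagon}.
Block 5, plot 3: eliminating its block and plot leaves {square, triangle, hexagon}.
Block 5, plot 4: eliminating its block and plot leaves {circle, square, hexagon}.
Block 5, plot 5: eliminating its block and plot leaves {circle, triangle, hexagon}.
Enumerating the assignments across these blanks that avoid any block or plot repeat gives 56 completions.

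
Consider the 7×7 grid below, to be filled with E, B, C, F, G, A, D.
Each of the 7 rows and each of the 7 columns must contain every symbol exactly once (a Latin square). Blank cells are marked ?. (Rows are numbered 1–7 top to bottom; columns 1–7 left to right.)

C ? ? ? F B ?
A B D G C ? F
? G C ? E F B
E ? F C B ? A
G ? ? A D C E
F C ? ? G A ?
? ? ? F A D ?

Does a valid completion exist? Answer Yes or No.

Row 2, column 6: row 2 has {B, C, F, G, A, D} and column 6 has {B, C, F, A, D}, so it must be E.
Row 3, column 1: row 3 has {E, B, C, F, G} and column 1 has {E, C, F, G, A}, so it must be D.
Now row 3, column 4: row 3 together with column 4 already contain {E, B, C, F, G, A, D} — every symbol — so nothing can go there. The grid has no valid completion.

No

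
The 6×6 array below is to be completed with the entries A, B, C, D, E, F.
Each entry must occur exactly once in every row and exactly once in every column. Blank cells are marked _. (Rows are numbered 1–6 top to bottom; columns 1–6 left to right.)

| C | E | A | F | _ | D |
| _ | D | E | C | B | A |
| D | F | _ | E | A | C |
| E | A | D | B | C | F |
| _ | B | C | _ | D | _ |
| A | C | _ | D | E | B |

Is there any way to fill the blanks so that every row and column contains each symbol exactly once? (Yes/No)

Row 1, column 5: row 1 together with column 5 already contain {A, B, C, D, E, F} — every symbol — so nothing can go there. The grid has no valid completion.

No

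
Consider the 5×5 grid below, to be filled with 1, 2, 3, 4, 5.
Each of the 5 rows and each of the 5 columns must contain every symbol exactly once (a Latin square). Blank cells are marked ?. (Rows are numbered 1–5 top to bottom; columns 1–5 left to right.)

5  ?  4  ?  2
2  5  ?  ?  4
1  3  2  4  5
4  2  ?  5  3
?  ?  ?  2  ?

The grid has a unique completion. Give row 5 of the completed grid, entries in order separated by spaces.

3 4 5 2 1

Row 5, column 1: row 5 has {2} and column 1 has {1, 2, 4, 5}, leaving only 3.
Row 5, column 5: row 5 has {2, 3} and column 5 has {2, 3, 4, 5}, leaving only 1.
Row 5, column 2: row 5 has {1, 2, 3} and column 2 has {2, 3, 5}, leaving only 4.
Row 5, column 3: row 5 has {1, 2, 3, 4} and column 3 has {2, 4}, leaving only 5.
So row 5 reads: 3 4 5 2 1.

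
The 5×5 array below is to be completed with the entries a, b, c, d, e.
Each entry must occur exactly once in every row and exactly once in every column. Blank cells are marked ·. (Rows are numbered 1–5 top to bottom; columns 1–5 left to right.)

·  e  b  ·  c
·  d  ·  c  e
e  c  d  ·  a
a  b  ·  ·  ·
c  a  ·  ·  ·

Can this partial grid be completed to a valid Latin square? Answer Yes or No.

No row or column among the givens repeats a symbol, and propagating forced cells runs into no contradiction.
One valid completion exists (for instance, d e b a c / b d a c e / e c d b a / a b c e d / c a e d b).

Yes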